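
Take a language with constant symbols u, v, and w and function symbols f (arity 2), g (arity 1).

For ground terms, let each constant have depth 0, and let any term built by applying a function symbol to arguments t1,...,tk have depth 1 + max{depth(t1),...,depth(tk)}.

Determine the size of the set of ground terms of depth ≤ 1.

15

Count level by level. With function symbols f/2, g/1, the terms of depth ≤ k are the 3 constants together with each function applied to depth-≤(k−1) tuples, so N_k = 3 + N_{k-1}^2 + N_{k-1}.
N_0 = 3
N_1 = 3 + 3^2 + 3 = 15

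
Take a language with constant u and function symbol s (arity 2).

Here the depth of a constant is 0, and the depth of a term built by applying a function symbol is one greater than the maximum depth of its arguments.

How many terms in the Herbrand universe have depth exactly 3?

Let N_k = |{terms of depth ≤ k}|. Then N_0 = 1 and N_k = 1 + N_{k-1}^2 for k ≥ 1 (one summand per function symbol, arity giving the exponent).
N_0 = 1
N_1 = 1 + 1^2 = 2
N_2 = 1 + 2^2 = 5
N_3 = 1 + 5^2 = 26
Terms of depth exactly 3: N_3 − N_2 = 26 − 5 = 21.

21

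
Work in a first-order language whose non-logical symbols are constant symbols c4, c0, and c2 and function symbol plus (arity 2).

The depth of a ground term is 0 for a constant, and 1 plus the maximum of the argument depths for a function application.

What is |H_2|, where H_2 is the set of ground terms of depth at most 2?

147

Count level by level. With function symbols plus/2, the terms of depth ≤ k are the 3 constants together with each function applied to depth-≤(k−1) tuples, so N_k = 3 + N_{k-1}^2.
N_0 = 3
N_1 = 3 + 3^2 = 12
N_2 = 3 + 12^2 = 147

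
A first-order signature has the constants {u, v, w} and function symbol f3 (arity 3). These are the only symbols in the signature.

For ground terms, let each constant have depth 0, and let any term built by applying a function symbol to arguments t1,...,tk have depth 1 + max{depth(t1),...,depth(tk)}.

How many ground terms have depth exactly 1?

If N_k denotes the number of depth-≤k ground terms, the 3 constants give N_0 = 3, and each function symbol of arity r contributes N_{k-1}^r new terms at level k: N_k = 3 + N_{k-1}^3.
N_0 = 3
N_1 = 3 + 3^3 = 30
Terms of depth exactly 1: N_1 − N_0 = 30 − 3 = 27.

27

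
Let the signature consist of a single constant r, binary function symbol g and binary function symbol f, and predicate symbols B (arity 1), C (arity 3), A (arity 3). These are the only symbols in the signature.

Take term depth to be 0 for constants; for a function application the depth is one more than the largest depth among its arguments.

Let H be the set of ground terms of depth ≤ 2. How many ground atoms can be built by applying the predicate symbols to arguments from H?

First count ground terms of depth ≤ 2.
Count level by level. With function symbols g/2, f/2, the terms of depth ≤ k are the 1 constant together with each function applied to depth-≤(k−1) tuples, so N_k = 1 + N_{k-1}^2 + N_{k-1}^2.
N_0 = 1
N_1 = 1 + 1^2 + 1^2 = 3
N_2 = 1 + 3^2 + 3^2 = 19
So |H| = 19.
Each predicate of arity r yields |H|^r ground atoms (one per choice of an r-tuple from H):
  B: 19;  C: 19^3 = 6859;  A: 19^3 = 6859
Total ground atoms: 19 + 6859 + 6859 = 13737.

13737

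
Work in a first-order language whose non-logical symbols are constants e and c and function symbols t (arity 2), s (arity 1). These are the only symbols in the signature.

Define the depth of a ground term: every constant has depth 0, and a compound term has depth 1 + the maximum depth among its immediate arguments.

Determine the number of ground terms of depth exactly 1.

6

Let N_k count ground terms of depth at most k. Each non-constant term of depth ≤ k is some function symbol applied to depth-≤(k−1) arguments, giving N_k = 2 + N_{k-1}^2 + N_{k-1}.
N_0 = 2
N_1 = 2 + 2^2 + 2 = 8
Terms of depth exactly 1: N_1 − N_0 = 8 − 2 = 6.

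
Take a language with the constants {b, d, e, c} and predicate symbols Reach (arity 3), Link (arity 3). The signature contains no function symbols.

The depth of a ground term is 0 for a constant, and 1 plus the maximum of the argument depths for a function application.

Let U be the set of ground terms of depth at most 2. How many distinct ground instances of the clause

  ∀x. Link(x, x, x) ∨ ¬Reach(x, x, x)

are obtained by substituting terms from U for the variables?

4

Ground terms of depth ≤ 2:
  With no function symbols every ground term is a constant, so there are exactly 4 ground terms at every depth bound.
  N_0 = 4
  N_1 = 4
  N_2 = 4
  Explicitly: b, d, e, c.
So there are 4 ground terms available for substitution.
There is 1 variable to instantiate (x),  occurring in at least one literal, so different choices give different ground instances.
Number of ground instances = 4.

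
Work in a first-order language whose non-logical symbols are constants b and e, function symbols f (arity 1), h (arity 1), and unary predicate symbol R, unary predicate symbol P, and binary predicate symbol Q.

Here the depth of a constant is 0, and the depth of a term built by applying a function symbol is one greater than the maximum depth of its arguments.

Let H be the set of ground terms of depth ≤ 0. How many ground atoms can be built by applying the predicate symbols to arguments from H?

8

First count ground terms of depth ≤ 0.
If N_k denotes the number of depth-≤k ground terms, the 2 constants give N_0 = 2, and each function symbol of arity r contributes N_{k-1}^r new terms at level k: N_k = 2 + N_{k-1} + N_{k-1}.
N_0 = 2
So |H| = 2.
Ground atoms are formed by filling each argument slot of a predicate with a term from H, so an r-ary predicate gives |H|^r atoms:
  R: 2;  P: 2;  Q: 2^2 = 4
Total ground atoms: 2 + 2 + 4 = 8.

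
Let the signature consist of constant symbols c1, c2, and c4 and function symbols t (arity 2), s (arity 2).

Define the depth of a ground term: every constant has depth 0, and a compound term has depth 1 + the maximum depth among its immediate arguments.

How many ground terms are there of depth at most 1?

Let N_k = |{terms of depth ≤ k}|. Then N_0 = 3 and N_k = 3 + N_{k-1}^2 + N_{k-1}^2 for k ≥ 1 (one summand per function symbol, arity giving the exponent).
N_0 = 3
N_1 = 3 + 3^2 + 3^2 = 21

21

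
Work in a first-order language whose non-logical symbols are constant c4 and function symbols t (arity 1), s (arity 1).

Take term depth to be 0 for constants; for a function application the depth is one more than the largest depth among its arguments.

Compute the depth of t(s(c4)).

2

depth(s(c4)) = 1 + depth(c4) = 1 + 0 = 1
depth(t(s(c4))) = 1 + depth(s(c4)) = 1 + 1 = 2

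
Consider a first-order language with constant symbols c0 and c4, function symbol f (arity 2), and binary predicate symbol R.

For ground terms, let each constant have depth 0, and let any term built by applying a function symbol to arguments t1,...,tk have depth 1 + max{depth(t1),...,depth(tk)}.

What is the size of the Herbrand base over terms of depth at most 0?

4

First count ground terms of depth ≤ 0.
Write N_k for the number of ground terms of depth ≤ k. A term of depth ≤ k is either a constant or a function symbol applied to arguments of depth ≤ k−1, so N_k = 2 + N_{k-1}^2.
N_0 = 2
So |H| = 2.
For each predicate symbol, the number of ground atoms is |H| raised to its arity; summing:
  R: 2^2 = 4
Total ground atoms: 4.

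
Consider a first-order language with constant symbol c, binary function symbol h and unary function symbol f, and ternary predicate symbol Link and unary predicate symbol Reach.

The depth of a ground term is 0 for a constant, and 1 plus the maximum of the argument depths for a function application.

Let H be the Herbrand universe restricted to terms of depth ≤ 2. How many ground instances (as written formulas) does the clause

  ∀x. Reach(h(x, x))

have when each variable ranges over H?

13

Ground terms of depth ≤ 2:
  Write N_k for the number of ground terms of depth ≤ k. A term of depth ≤ k is either a constant or a function symbol applied to arguments of depth ≤ k−1, so N_k = 1 + N_{k-1}^2 + N_{k-1}.
  N_0 = 1
  N_1 = 1 + 1^2 + 1 = 3
  N_2 = 1 + 3^2 + 3 = 13
So there are 13 ground terms available for substitution.
The variable x ranges independently over the available ground terms, and distinct assignments produce distinct instances.
Number of ground instances = 13.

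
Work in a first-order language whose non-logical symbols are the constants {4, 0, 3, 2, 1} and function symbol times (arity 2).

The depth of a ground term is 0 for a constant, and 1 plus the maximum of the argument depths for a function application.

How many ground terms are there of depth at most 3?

819030

Let N_k count ground terms of depth at most k. Each non-constant term of depth ≤ k is some function symbol applied to depth-≤(k−1) arguments, giving N_k = 5 + N_{k-1}^2.
N_0 = 5
N_1 = 5 + 5^2 = 30
N_2 = 5 + 30^2 = 905
N_3 = 5 + 905^2 = 819030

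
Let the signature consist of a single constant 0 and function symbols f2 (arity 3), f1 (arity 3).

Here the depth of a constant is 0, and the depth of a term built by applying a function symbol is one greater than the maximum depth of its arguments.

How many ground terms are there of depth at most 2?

55

Let N_k count ground terms of depth at most k. Each non-constant term of depth ≤ k is some function symbol applied to depth-≤(k−1) arguments, giving N_k = 1 + N_{k-1}^3 + N_{k-1}^3.
N_0 = 1
N_1 = 1 + 1^3 + 1^3 = 3
N_2 = 1 + 3^3 + 3^3 = 55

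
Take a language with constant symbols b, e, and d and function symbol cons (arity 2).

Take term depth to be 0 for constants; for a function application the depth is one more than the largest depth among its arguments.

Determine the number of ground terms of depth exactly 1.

9

Let N_k count ground terms of depth at most k. Each non-constant term of depth ≤ k is some function symbol applied to depth-≤(k−1) arguments, giving N_k = 3 + N_{k-1}^2.
N_0 = 3
N_1 = 3 + 3^2 = 12
Terms of depth exactly 1: N_1 − N_0 = 12 − 3 = 9.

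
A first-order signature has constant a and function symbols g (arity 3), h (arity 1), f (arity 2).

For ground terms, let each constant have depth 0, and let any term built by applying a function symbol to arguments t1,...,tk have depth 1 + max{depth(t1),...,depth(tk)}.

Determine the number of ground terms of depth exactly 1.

3

If N_k denotes the number of depth-≤k ground terms, the 1 constant gives N_0 = 1, and each function symbol of arity r contributes N_{k-1}^r new terms at level k: N_k = 1 + N_{k-1}^3 + N_{k-1} + N_{k-1}^2.
N_0 = 1
N_1 = 1 + 1^3 + 1 + 1^2 = 4
Terms of depth exactly 1: N_1 − N_0 = 4 − 1 = 3.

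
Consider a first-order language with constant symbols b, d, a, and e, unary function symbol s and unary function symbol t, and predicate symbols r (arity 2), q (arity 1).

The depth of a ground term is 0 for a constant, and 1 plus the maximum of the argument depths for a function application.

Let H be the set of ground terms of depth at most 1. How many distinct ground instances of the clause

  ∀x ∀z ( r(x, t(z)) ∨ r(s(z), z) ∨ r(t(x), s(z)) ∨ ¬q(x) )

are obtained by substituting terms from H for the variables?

Ground terms of depth ≤ 1:
  Write N_k for the number of ground terms of depth ≤ k. A term of depth ≤ k is either a constant or a function symbol applied to arguments of depth ≤ k−1, so N_k = 4 + N_{k-1} + N_{k-1}.
  N_0 = 4
  N_1 = 4 + 4 + 4 = 12
So there are 12 ground terms available for substitution.
Each of x, z ranges independently over the available ground terms, and distinct assignments produce distinct instances.
Number of ground instances = 12^2 = 144.

144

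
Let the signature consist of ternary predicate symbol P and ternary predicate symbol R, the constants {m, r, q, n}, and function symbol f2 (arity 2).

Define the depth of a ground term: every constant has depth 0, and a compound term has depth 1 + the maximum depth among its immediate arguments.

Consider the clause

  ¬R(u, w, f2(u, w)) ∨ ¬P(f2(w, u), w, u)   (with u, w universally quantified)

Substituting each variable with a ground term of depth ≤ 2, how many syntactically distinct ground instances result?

Ground terms of depth ≤ 2:
  Write N_k for the number of ground terms of depth ≤ k. A term of depth ≤ k is either a constant or a function symbol applied to arguments of depth ≤ k−1, so N_k = 4 + N_{k-1}^2.
  N_0 = 4
  N_1 = 4 + 4^2 = 20
  N_2 = 4 + 20^2 = 404
So there are 404 ground terms available for substitution.
The body mentions every one of the 2 quantified variables; since ground terms form a free algebra, no two substitutions collapse to the same formula.
Number of ground instances = 404^2 = 163216.

163216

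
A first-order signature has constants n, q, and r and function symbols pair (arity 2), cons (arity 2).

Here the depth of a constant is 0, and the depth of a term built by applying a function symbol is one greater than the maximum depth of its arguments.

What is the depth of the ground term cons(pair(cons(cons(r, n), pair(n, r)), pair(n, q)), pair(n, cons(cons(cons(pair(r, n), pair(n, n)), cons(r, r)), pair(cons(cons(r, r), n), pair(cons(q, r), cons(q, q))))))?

6

depth(cons(r, n)) = 1 + max(0, 0) = 1
depth(pair(n, r)) = 1 + max(0, 0) = 1
depth(cons(cons(r, n), pair(n, r))) = 1 + max(1, 1) = 2
depth(pair(n, q)) = 1 + max(0, 0) = 1
depth(pair(cons(cons(r, n), pair(n, r)), pair(n, q))) = 1 + max(2, 1) = 3
depth(pair(r, n)) = 1 + max(0, 0) = 1
depth(pair(n, n)) = 1 + max(0, 0) = 1
depth(cons(pair(r, n), pair(n, n))) = 1 + max(1, 1) = 2
depth(cons(r, r)) = 1 + max(0, 0) = 1
depth(cons(cons(pair(r, n), pair(n, n)), cons(r, r))) = 1 + max(2, 1) = 3
depth(cons(cons(r, r), n)) = 1 + max(1, 0) = 2
depth(cons(q, r)) = 1 + max(0, 0) = 1
depth(cons(q, q)) = 1 + max(0, 0) = 1
depth(pair(cons(q, r), cons(q, q))) = 1 + max(1, 1) = 2
depth(pair(cons(cons(r, r), n), pair(cons(q, r), cons(q, q)))) = 1 + max(2, 2) = 3
depth(cons(cons(cons(pair(r, n), pair(n, n)), cons(r, r)), pair(cons(cons(r, r), n), pair(cons(q, r), cons(q, q))))) = 1 + max(3, 3) = 4
depth(pair(n, cons(cons(cons(pair(r, n), pair(n, n)), cons(r, r)), pair(cons(cons(r, r), n), pair(cons(q, r), cons(q, q)))))) = 1 + max(0, 4) = 5
depth(cons(pair(cons(cons(r, n), pair(n, r)), pair(n, q)), pair(n, cons(cons(cons(pair(r, n), pair(n, n)), cons(r, r)), pair(cons(cons(r, r), n), pair(cons(q, r), cons(q, q))))))) = 1 + max(3, 5) = 6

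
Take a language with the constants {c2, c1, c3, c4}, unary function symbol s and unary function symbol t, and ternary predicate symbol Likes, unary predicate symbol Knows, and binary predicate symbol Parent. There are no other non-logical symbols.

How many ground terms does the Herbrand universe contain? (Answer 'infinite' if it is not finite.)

infinite

The signature has at least one function symbol (s, arity 1) and at least one constant (c2).
Iterating s gives infinitely many distinct ground terms: c2, s(c2), s(s(c2)), ...
So the Herbrand universe is infinite.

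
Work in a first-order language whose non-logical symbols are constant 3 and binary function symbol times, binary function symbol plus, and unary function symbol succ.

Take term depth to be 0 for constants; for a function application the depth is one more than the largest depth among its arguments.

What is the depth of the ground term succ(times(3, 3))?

depth(times(3, 3)) = 1 + max(0, 0) = 1
depth(succ(times(3, 3))) = 1 + depth(times(3, 3)) = 1 + 1 = 2

2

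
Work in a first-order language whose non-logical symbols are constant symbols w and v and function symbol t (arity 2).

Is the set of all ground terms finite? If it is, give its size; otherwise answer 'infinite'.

infinite

The signature has at least one function symbol (t, arity 2) and at least one constant (w).
Iterating t gives infinitely many distinct ground terms: w, t(w, w), t(t(w, w), t(w, w)), ...
So the Herbrand universe is infinite.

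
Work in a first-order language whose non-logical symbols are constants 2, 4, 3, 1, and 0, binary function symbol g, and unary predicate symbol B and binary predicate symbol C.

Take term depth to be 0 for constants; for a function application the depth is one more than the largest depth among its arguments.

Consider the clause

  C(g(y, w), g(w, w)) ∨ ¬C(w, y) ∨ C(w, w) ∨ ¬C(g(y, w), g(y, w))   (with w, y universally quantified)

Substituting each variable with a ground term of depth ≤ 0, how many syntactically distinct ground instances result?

25

Ground terms of depth ≤ 0:
  Write N_k for the number of ground terms of depth ≤ k. A term of depth ≤ k is either a constant or a function symbol applied to arguments of depth ≤ k−1, so N_k = 5 + N_{k-1}^2.
  N_0 = 5
  Explicitly: 2, 4, 3, 1, 0.
So there are 5 ground terms available for substitution.
The clause has 2 distinct variables (w, y), each appearing in the body. In the free term algebra distinct substitutions yield syntactically distinct ground instances.
Number of ground instances = 5^2 = 25.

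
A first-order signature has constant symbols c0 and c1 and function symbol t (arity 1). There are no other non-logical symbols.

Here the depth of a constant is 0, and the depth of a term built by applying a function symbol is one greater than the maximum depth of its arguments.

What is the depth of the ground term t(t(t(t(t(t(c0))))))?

depth(t(c0)) = 1 + depth(c0) = 1 + 0 = 1
depth(t(t(c0))) = 1 + depth(t(c0)) = 1 + 1 = 2
depth(t(t(t(c0)))) = 1 + depth(t(t(c0))) = 1 + 2 = 3
depth(t(t(t(t(c0))))) = 1 + depth(t(t(t(c0)))) = 1 + 3 = 4
depth(t(t(t(t(t(c0)))))) = 1 + depth(t(t(t(t(c0))))) = 1 + 4 = 5
depth(t(t(t(t(t(t(c0))))))) = 1 + depth(t(t(t(t(t(c0)))))) = 1 + 5 = 6

6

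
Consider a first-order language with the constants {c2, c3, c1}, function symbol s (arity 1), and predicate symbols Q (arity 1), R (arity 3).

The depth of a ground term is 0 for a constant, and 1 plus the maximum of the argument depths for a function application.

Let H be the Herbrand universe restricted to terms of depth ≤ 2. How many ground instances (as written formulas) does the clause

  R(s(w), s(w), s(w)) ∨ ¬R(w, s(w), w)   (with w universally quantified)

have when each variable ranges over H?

9

Ground terms of depth ≤ 2:
  Write N_k for the number of ground terms of depth ≤ k. A term of depth ≤ k is either a constant or a function symbol applied to arguments of depth ≤ k−1, so N_k = 3 + N_{k-1}.
  N_0 = 3
  N_1 = 3 + 3 = 6
  N_2 = 3 + 6 = 9
  Explicitly: c2, c3, c1, s(c2), s(c3), s(c1), s(s(c2)), s(s(c3)), s(s(c1)).
So there are 9 ground terms available for substitution.
The variable w ranges independently over the available ground terms, and distinct assignments produce distinct instances.
Number of ground instances = 9.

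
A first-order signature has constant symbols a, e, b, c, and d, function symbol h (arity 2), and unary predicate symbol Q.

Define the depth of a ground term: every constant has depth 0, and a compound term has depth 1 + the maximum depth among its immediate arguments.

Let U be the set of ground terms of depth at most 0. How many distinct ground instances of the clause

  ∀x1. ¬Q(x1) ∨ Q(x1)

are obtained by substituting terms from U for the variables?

Ground terms of depth ≤ 0:
  Let N_k count ground terms of depth at most k. Each non-constant term of depth ≤ k is some function symbol applied to depth-≤(k−1) arguments, giving N_k = 5 + N_{k-1}^2.
  N_0 = 5
  Explicitly: a, e, b, c, d.
So there are 5 ground terms available for substitution.
The clause has 1 distinct variable (x1), which appears in the body. In the free term algebra distinct substitutions yield syntactically distinct ground instances.
Number of ground instances = 5.

5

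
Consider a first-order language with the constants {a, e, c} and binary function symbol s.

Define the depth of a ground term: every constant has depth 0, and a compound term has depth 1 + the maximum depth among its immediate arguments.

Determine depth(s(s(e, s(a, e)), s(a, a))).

depth(s(a, e)) = 1 + max(0, 0) = 1
depth(s(e, s(a, e))) = 1 + max(0, 1) = 2
depth(s(a, a)) = 1 + max(0, 0) = 1
depth(s(s(e, s(a, e)), s(a, a))) = 1 + max(2, 1) = 3

3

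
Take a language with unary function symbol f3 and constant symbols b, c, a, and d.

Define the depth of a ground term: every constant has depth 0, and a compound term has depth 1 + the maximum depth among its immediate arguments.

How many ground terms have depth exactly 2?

4

Let N_k count ground terms of depth at most k. Each non-constant term of depth ≤ k is some function symbol applied to depth-≤(k−1) arguments, giving N_k = 4 + N_{k-1}.
N_0 = 4
N_1 = 4 + 4 = 8
N_2 = 4 + 8 = 12
Terms of depth exactly 2: N_2 − N_1 = 12 − 8 = 4.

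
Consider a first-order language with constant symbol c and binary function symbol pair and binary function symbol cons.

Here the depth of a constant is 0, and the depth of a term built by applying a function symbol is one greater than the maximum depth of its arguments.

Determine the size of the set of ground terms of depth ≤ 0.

Count level by level. With function symbols pair/2, cons/2, the terms of depth ≤ k are the 1 constant together with each function applied to depth-≤(k−1) tuples, so N_k = 1 + N_{k-1}^2 + N_{k-1}^2.
N_0 = 1

1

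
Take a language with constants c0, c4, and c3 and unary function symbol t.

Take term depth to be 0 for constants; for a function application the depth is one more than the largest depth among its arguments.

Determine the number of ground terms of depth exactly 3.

3

Let N_k = |{terms of depth ≤ k}|. Then N_0 = 3 and N_k = 3 + N_{k-1} for k ≥ 1 (one summand per function symbol, arity giving the exponent).
N_0 = 3
N_1 = 3 + 3 = 6
N_2 = 3 + 6 = 9
N_3 = 3 + 9 = 12
Terms of depth exactly 3: N_3 − N_2 = 12 − 9 = 3.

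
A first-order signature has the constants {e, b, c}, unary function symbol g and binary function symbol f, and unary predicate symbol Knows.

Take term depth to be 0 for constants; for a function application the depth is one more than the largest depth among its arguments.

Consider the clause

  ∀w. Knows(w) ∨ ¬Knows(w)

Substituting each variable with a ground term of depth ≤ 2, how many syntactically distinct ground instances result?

Ground terms of depth ≤ 2:
  Count level by level. With function symbols g/1, f/2, the terms of depth ≤ k are the 3 constants together with each function applied to depth-≤(k−1) tuples, so N_k = 3 + N_{k-1} + N_{k-1}^2.
  N_0 = 3
  N_1 = 3 + 3 + 3^2 = 15
  N_2 = 3 + 15 + 15^2 = 243
So there are 243 ground terms available for substitution.
The body mentions the single quantified variable w; since ground terms form a free algebra, no two substitutions collapse to the same formula.
Number of ground instances = 243.

243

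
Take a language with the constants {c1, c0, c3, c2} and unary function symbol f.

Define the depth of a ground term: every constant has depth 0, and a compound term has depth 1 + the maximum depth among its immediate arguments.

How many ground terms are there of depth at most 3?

16

Count level by level. With function symbols f/1, the terms of depth ≤ k are the 4 constants together with each function applied to depth-≤(k−1) tuples, so N_k = 4 + N_{k-1}.
N_0 = 4
N_1 = 4 + 4 = 8
N_2 = 4 + 8 = 12
N_3 = 4 + 12 = 16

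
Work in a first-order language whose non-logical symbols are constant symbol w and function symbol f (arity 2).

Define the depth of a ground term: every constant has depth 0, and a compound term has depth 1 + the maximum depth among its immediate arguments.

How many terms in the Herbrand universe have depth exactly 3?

Write N_k for the number of ground terms of depth ≤ k. A term of depth ≤ k is either a constant or a function symbol applied to arguments of depth ≤ k−1, so N_k = 1 + N_{k-1}^2.
N_0 = 1
N_1 = 1 + 1^2 = 2
N_2 = 1 + 2^2 = 5
N_3 = 1 + 5^2 = 26
Terms of depth exactly 3: N_3 − N_2 = 26 − 5 = 21.

21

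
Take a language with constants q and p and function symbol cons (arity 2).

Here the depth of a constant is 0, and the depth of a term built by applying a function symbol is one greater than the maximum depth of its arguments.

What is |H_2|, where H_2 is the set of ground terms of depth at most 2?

38

Count level by level. With function symbols cons/2, the terms of depth ≤ k are the 2 constants together with each function applied to depth-≤(k−1) tuples, so N_k = 2 + N_{k-1}^2.
N_0 = 2
N_1 = 2 + 2^2 = 6
N_2 = 2 + 6^2 = 38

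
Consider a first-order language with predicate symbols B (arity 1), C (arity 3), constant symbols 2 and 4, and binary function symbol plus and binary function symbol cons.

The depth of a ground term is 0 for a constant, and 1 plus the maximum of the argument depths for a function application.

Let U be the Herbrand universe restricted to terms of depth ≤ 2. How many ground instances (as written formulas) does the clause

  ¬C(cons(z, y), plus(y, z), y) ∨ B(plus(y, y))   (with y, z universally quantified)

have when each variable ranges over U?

Ground terms of depth ≤ 2:
  Let N_k count ground terms of depth at most k. Each non-constant term of depth ≤ k is some function symbol applied to depth-≤(k−1) arguments, giving N_k = 2 + N_{k-1}^2 + N_{k-1}^2.
  N_0 = 2
  N_1 = 2 + 2^2 + 2^2 = 10
  N_2 = 2 + 10^2 + 10^2 = 202
So there are 202 ground terms available for substitution.
The clause has 2 distinct variables (y, z), each appearing in the body. In the free term algebra distinct substitutions yield syntactically distinct ground instances.
Number of ground instances = 202^2 = 40804.

40804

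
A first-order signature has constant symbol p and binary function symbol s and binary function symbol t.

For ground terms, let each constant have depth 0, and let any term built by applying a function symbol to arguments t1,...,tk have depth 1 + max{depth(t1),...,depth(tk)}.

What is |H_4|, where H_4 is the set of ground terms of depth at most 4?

If N_k denotes the number of depth-≤k ground terms, the 1 constant gives N_0 = 1, and each function symbol of arity r contributes N_{k-1}^r new terms at level k: N_k = 1 + N_{k-1}^2 + N_{k-1}^2.
N_0 = 1
N_1 = 1 + 1^2 + 1^2 = 3
N_2 = 1 + 3^2 + 3^2 = 19
N_3 = 1 + 19^2 + 19^2 = 723
N_4 = 1 + 723^2 + 723^2 = 1045459

1045459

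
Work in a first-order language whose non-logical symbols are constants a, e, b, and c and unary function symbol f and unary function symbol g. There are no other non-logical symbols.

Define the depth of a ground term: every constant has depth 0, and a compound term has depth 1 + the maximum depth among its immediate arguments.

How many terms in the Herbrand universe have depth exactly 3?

32

If N_k denotes the number of depth-≤k ground terms, the 4 constants give N_0 = 4, and each function symbol of arity r contributes N_{k-1}^r new terms at level k: N_k = 4 + N_{k-1} + N_{k-1}.
N_0 = 4
N_1 = 4 + 4 + 4 = 12
N_2 = 4 + 12 + 12 = 28
N_3 = 4 + 28 + 28 = 60
Terms of depth exactly 3: N_3 − N_2 = 60 − 28 = 32.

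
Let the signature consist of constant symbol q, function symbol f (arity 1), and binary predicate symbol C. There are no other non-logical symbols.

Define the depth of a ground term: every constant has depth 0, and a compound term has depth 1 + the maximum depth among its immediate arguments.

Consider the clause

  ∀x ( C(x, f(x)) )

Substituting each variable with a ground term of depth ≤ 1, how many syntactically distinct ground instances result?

2

Ground terms of depth ≤ 1:
  If N_k denotes the number of depth-≤k ground terms, the 1 constant gives N_0 = 1, and each function symbol of arity r contributes N_{k-1}^r new terms at level k: N_k = 1 + N_{k-1}.
  N_0 = 1
  N_1 = 1 + 1 = 2
So there are 2 ground terms available for substitution.
The body mentions the single quantified variable x; since ground terms form a free algebra, no two substitutions collapse to the same formula.
Number of ground instances = 2.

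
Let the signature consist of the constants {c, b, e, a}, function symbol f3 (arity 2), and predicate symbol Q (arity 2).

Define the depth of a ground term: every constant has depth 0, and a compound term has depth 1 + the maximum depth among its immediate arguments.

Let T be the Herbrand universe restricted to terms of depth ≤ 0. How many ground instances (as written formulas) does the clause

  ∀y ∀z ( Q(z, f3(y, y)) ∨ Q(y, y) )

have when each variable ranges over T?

16

Ground terms of depth ≤ 0:
  Let N_k = |{terms of depth ≤ k}|. Then N_0 = 4 and N_k = 4 + N_{k-1}^2 for k ≥ 1 (one summand per function symbol, arity giving the exponent).
  N_0 = 4
  Explicitly: c, b, e, a.
So there are 4 ground terms available for substitution.
The body mentions every one of the 2 quantified variables; since ground terms form a free algebra, no two substitutions collapse to the same formula.
Number of ground instances = 4^2 = 16.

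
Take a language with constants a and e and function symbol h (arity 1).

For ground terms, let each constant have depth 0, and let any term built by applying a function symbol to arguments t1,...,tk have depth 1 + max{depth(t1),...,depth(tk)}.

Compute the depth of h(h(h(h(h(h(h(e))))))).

depth(h(e)) = 1 + depth(e) = 1 + 0 = 1
depth(h(h(e))) = 1 + depth(h(e)) = 1 + 1 = 2
depth(h(h(h(e)))) = 1 + depth(h(h(e))) = 1 + 2 = 3
depth(h(h(h(h(e))))) = 1 + depth(h(h(h(e)))) = 1 + 3 = 4
depth(h(h(h(h(h(e)))))) = 1 + depth(h(h(h(h(e))))) = 1 + 4 = 5
depth(h(h(h(h(h(h(e))))))) = 1 + depth(h(h(h(h(h(e)))))) = 1 + 5 = 6
depth(h(h(h(h(h(h(h(e)))))))) = 1 + depth(h(h(h(h(h(h(e))))))) = 1 + 6 = 7

7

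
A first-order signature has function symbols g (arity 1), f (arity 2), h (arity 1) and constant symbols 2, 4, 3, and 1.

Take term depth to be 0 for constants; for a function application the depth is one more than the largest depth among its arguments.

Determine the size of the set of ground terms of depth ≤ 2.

844

Let N_k = |{terms of depth ≤ k}|. Then N_0 = 4 and N_k = 4 + N_{k-1} + N_{k-1}^2 + N_{k-1} for k ≥ 1 (one summand per function symbol, arity giving the exponent).
N_0 = 4
N_1 = 4 + 4 + 4^2 + 4 = 28
N_2 = 4 + 28 + 28^2 + 28 = 844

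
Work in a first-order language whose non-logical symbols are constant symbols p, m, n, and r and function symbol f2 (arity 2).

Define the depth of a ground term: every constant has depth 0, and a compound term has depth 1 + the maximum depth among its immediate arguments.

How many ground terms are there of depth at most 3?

163220

Write N_k for the number of ground terms of depth ≤ k. A term of depth ≤ k is either a constant or a function symbol applied to arguments of depth ≤ k−1, so N_k = 4 + N_{k-1}^2.
N_0 = 4
N_1 = 4 + 4^2 = 20
N_2 = 4 + 20^2 = 404
N_3 = 4 + 404^2 = 163220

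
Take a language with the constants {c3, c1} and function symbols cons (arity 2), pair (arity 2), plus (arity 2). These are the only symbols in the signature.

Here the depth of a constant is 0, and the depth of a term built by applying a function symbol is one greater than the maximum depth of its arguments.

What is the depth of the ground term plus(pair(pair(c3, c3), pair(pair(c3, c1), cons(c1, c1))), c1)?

depth(pair(c3, c3)) = 1 + max(0, 0) = 1
depth(pair(c3, c1)) = 1 + max(0, 0) = 1
depth(cons(c1, c1)) = 1 + max(0, 0) = 1
depth(pair(pair(c3, c1), cons(c1, c1))) = 1 + max(1, 1) = 2
depth(pair(pair(c3, c3), pair(pair(c3, c1), cons(c1, c1)))) = 1 + max(1, 2) = 3
depth(plus(pair(pair(c3, c3), pair(pair(c3, c1), cons(c1, c1))), c1)) = 1 + max(3, 0) = 4

4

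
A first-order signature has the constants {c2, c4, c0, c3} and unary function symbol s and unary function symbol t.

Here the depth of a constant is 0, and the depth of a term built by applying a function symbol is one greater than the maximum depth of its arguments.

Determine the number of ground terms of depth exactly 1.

8

Write N_k for the number of ground terms of depth ≤ k. A term of depth ≤ k is either a constant or a function symbol applied to arguments of depth ≤ k−1, so N_k = 4 + N_{k-1} + N_{k-1}.
N_0 = 4
N_1 = 4 + 4 + 4 = 12
Terms of depth exactly 1: N_1 − N_0 = 12 − 4 = 8.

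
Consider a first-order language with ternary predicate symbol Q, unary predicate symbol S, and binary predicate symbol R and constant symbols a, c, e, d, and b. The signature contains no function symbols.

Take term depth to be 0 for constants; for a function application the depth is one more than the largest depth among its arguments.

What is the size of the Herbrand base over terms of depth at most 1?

First count ground terms of depth ≤ 1.
With no function symbols every ground term is a constant, so there are exactly 5 ground terms at every depth bound.
N_0 = 5
N_1 = 5
So |H| = 5.
Each predicate of arity r yields |H|^r ground atoms (one per choice of an r-tuple from H):
  Q: 5^3 = 125;  S: 5;  R: 5^2 = 25
Total ground atoms: 125 + 5 + 25 = 155.

155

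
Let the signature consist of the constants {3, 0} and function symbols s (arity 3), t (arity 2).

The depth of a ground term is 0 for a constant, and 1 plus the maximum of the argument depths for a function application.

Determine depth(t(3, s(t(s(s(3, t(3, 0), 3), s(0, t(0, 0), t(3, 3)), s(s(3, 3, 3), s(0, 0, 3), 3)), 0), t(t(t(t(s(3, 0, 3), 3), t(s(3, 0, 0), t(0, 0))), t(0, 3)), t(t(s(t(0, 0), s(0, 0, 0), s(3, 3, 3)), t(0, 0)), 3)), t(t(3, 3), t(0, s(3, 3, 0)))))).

depth(t(3, 0)) = 1 + max(0, 0) = 1
depth(s(3, t(3, 0), 3)) = 1 + max(0, 1, 0) = 2
depth(t(0, 0)) = 1 + max(0, 0) = 1
depth(t(3, 3)) = 1 + max(0, 0) = 1
depth(s(0, t(0, 0), t(3, 3))) = 1 + max(0, 1, 1) = 2
depth(s(3, 3, 3)) = 1 + max(0, 0, 0) = 1
depth(s(0, 0, 3)) = 1 + max(0, 0, 0) = 1
depth(s(s(3, 3, 3), s(0, 0, 3), 3)) = 1 + max(1, 1, 0) = 2
depth(s(s(3, t(3, 0), 3), s(0, t(0, 0), t(3, 3)), s(s(3, 3, 3), s(0, 0, 3), 3))) = 1 + max(2, 2, 2) = 3
depth(t(s(s(3, t(3, 0), 3), s(0, t(0, 0), t(3, 3)), s(s(3, 3, 3), s(0, 0, 3), 3)), 0)) = 1 + max(3, 0) = 4
depth(s(3, 0, 3)) = 1 + max(0, 0, 0) = 1
depth(t(s(3, 0, 3), 3)) = 1 + max(1, 0) = 2
depth(s(3, 0, 0)) = 1 + max(0, 0, 0) = 1
depth(t(s(3, 0, 0), t(0, 0))) = 1 + max(1, 1) = 2
depth(t(t(s(3, 0, 3), 3), t(s(3, 0, 0), t(0, 0)))) = 1 + max(2, 2) = 3
depth(t(0, 3)) = 1 + max(0, 0) = 1
depth(t(t(t(s(3, 0, 3), 3), t(s(3, 0, 0), t(0, 0))), t(0, 3))) = 1 + max(3, 1) = 4
depth(s(0, 0, 0)) = 1 + max(0, 0, 0) = 1
depth(s(t(0, 0), s(0, 0, 0), s(3, 3, 3))) = 1 + max(1, 1, 1) = 2
depth(t(s(t(0, 0), s(0, 0, 0), s(3, 3, 3)), t(0, 0))) = 1 + max(2, 1) = 3
depth(t(t(s(t(0, 0), s(0, 0, 0), s(3, 3, 3)), t(0, 0)), 3)) = 1 + max(3, 0) = 4
depth(t(t(t(t(s(3, 0, 3), 3), t(s(3, 0, 0), t(0, 0))), t(0, 3)), t(t(s(t(0, 0), s(0, 0, 0), s(3, 3, 3)), t(0, 0)), 3))) = 1 + max(4, 4) = 5
depth(s(3, 3, 0)) = 1 + max(0, 0, 0) = 1
depth(t(0, s(3, 3, 0))) = 1 + max(0, 1) = 2
depth(t(t(3, 3), t(0, s(3, 3, 0)))) = 1 + max(1, 2) = 3
depth(s(t(s(s(3, t(3, 0), 3), s(0, t(0, 0), t(3, 3)), s(s(3, 3, 3), s(0, 0, 3), 3)), 0), t(t(t(t(s(3, 0, 3), 3), t(s(3, 0, 0), t(0, 0))), t(0, 3)), t(t(s(t(0, 0), s(0, 0, 0), s(3, 3, 3)), t(0, 0)), 3)), t(t(3, 3), t(0, s(3, 3, 0))))) = 1 + max(4, 5, 3) = 6
depth(t(3, s(t(s(s(3, t(3, 0), 3), s(0, t(0, 0), t(3, 3)), s(s(3, 3, 3), s(0, 0, 3), 3)), 0), t(t(t(t(s(3, 0, 3), 3), t(s(3, 0, 0), t(0, 0))), t(0, 3)), t(t(s(t(0, 0), s(0, 0, 0), s(3, 3, 3)), t(0, 0)), 3)), t(t(3, 3), t(0, s(3, 3, 0)))))) = 1 + max(0, 6) = 7

7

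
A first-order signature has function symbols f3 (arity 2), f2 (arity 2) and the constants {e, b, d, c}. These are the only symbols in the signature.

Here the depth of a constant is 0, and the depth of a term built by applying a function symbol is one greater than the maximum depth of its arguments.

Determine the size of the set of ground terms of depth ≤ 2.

Let N_k = |{terms of depth ≤ k}|. Then N_0 = 4 and N_k = 4 + N_{k-1}^2 + N_{k-1}^2 for k ≥ 1 (one summand per function symbol, arity giving the exponent).
N_0 = 4
N_1 = 4 + 4^2 + 4^2 = 36
N_2 = 4 + 36^2 + 36^2 = 2596

2596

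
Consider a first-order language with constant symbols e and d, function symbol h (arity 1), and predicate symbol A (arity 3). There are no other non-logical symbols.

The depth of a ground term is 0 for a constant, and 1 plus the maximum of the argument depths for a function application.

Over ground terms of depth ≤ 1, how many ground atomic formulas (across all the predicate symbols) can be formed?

First count ground terms of depth ≤ 1.
Count level by level. With function symbols h/1, the terms of depth ≤ k are the 2 constants together with each function applied to depth-≤(k−1) tuples, so N_k = 2 + N_{k-1}.
N_0 = 2
N_1 = 2 + 2 = 4
Explicitly: e, d, h(e), h(d).
So |H| = 4.
A ground atom is a predicate applied to a tuple of terms from H, so the count is the sum over predicates of |H|^arity:
  A: 4^3 = 64
Total ground atoms: 64.

64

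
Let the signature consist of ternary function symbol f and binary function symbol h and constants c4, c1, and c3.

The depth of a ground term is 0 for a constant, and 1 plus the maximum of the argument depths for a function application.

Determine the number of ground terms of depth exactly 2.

60804

Let N_k = |{terms of depth ≤ k}|. Then N_0 = 3 and N_k = 3 + N_{k-1}^3 + N_{k-1}^2 for k ≥ 1 (one summand per function symbol, arity giving the exponent).
N_0 = 3
N_1 = 3 + 3^3 + 3^2 = 39
N_2 = 3 + 39^3 + 39^2 = 60843
Terms of depth exactly 2: N_2 − N_1 = 60843 − 39 = 60804.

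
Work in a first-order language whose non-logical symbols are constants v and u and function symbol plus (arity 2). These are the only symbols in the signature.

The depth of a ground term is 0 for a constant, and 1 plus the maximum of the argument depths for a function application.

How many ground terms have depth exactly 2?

If N_k denotes the number of depth-≤k ground terms, the 2 constants give N_0 = 2, and each function symbol of arity r contributes N_{k-1}^r new terms at level k: N_k = 2 + N_{k-1}^2.
N_0 = 2
N_1 = 2 + 2^2 = 6
N_2 = 2 + 6^2 = 38
Terms of depth exactly 2: N_2 − N_1 = 38 − 6 = 32.

32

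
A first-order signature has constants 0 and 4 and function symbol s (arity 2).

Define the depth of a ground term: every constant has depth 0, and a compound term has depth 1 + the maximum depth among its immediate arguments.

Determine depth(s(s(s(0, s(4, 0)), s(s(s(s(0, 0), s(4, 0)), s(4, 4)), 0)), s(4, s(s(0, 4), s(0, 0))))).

depth(s(4, 0)) = 1 + max(0, 0) = 1
depth(s(0, s(4, 0))) = 1 + max(0, 1) = 2
depth(s(0, 0)) = 1 + max(0, 0) = 1
depth(s(s(0, 0), s(4, 0))) = 1 + max(1, 1) = 2
depth(s(4, 4)) = 1 + max(0, 0) = 1
depth(s(s(s(0, 0), s(4, 0)), s(4, 4))) = 1 + max(2, 1) = 3
depth(s(s(s(s(0, 0), s(4, 0)), s(4, 4)), 0)) = 1 + max(3, 0) = 4
depth(s(s(0, s(4, 0)), s(s(s(s(0, 0), s(4, 0)), s(4, 4)), 0))) = 1 + max(2, 4) = 5
depth(s(0, 4)) = 1 + max(0, 0) = 1
depth(s(s(0, 4), s(0, 0))) = 1 + max(1, 1) = 2
depth(s(4, s(s(0, 4), s(0, 0)))) = 1 + max(0, 2) = 3
depth(s(s(s(0, s(4, 0)), s(s(s(s(0, 0), s(4, 0)), s(4, 4)), 0)), s(4, s(s(0, 4), s(0, 0))))) = 1 + max(5, 3) = 6

6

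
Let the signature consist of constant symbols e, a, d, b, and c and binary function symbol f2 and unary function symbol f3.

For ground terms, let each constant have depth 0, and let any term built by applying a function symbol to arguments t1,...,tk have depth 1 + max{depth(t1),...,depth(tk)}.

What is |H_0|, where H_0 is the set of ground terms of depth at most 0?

5

Let N_k = |{terms of depth ≤ k}|. Then N_0 = 5 and N_k = 5 + N_{k-1}^2 + N_{k-1} for k ≥ 1 (one summand per function symbol, arity giving the exponent).
N_0 = 5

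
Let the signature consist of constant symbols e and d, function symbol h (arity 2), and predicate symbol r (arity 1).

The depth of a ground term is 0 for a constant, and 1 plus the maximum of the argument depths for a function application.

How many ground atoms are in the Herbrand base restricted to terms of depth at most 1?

6

First count ground terms of depth ≤ 1.
Let N_k = |{terms of depth ≤ k}|. Then N_0 = 2 and N_k = 2 + N_{k-1}^2 for k ≥ 1 (one summand per function symbol, arity giving the exponent).
N_0 = 2
N_1 = 2 + 2^2 = 6
Explicitly: e, d, h(e, e), h(e, d), h(d, e), h(d, d).
So |H| = 6.
Ground atoms are formed by filling each argument slot of a predicate with a term from H, so an r-ary predicate gives |H|^r atoms:
  r: 6
Total ground atoms: 6.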